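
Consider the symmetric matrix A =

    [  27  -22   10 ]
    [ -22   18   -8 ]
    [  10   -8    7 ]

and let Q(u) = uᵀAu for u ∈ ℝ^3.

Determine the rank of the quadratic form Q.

Row-reducing A symmetrically gives the diagonal entries 27, 2/27, 3.
So there are 3 positive pivots.
The rank is the number of nonzero pivots: 3.

3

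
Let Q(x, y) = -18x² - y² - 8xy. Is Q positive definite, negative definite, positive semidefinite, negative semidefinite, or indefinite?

negative definite

The symmetric matrix is A = [[-18, -4], [-4, -1]].
Congruent diagonalization of A (simultaneous row and column reduction) yields pivots -18, -1/9.
Counting signs: 2 negative.
Hence Q is negative definite.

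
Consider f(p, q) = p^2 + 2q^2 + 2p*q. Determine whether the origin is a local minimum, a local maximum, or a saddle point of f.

local minimum

The Hessian at the origin is H = [[2, 2], [2, 4]].
det H = 2·4 − (2)² = 4 > 0 and H[1,1] = 2 > 0, so H is positive definite.
Therefore the origin is a local minimum.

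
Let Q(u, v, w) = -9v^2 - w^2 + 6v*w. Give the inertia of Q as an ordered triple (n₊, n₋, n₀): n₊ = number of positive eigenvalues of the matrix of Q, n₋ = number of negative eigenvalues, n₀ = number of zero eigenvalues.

(0, 1, 2)

The symmetric matrix is A = [[0, 0, 0], [0, -9, 3], [0, 3, -1]].
Symmetric row and column elimination reduces A to a congruent diagonal form with pivots 0, -9, 0.
That gives 1 negative, 2 zero pivots.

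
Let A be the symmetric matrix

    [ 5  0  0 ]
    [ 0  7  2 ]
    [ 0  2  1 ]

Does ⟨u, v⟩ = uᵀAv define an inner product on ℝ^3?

An LDLᵀ factorisation of A has diagonal entries 5, 7, 3/7.
That gives 3 positive pivots.
Hence Q is positive definite.
⟨·,·⟩ is an inner product exactly when A is positive definite.

yes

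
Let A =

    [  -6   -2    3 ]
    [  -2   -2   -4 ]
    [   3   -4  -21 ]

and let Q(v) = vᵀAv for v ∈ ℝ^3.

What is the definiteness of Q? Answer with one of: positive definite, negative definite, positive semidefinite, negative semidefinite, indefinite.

Leading principal minors: Δ_1 = -6, Δ_2 = 8, Δ_3 = -6.
The signs alternate starting with Δ_1 < 0, so by Sylvester's criterion Q is negative definite.

negative definite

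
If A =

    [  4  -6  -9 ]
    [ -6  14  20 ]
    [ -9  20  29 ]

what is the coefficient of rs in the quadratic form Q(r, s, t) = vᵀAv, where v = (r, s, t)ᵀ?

-12

The coefficient of rs is A[1,2] + A[2,1] = 2·(-6) = -12.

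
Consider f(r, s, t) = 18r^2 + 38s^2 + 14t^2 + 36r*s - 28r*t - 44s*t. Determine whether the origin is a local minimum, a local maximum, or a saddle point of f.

The Hessian at the origin is H = [[36, 36, -28], [36, 76, -44], [-28, -44, 28]].
An LDLᵀ factorisation of H has diagonal entries 36, 40, -8/45.
That gives 2 positive, 1 negative pivots.
H is indefinite, so the origin is a saddle point.

saddle point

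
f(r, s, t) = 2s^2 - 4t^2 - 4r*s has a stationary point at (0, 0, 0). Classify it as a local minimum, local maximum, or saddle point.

saddle point

The Hessian at the origin is H = [[0, -4, 0], [-4, 4, 0], [0, 0, -8]].
H is indefinite, so the origin is a saddle point.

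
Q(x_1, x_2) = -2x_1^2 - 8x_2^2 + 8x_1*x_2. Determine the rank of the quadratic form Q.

1

The symmetric matrix is A = [[-2, 4], [4, -8]].
Congruent diagonalization of A (simultaneous row and column reduction) yields pivots -2, 0.
So there are 1 negative, 1 zero pivots.
The rank is the number of nonzero pivots: 1.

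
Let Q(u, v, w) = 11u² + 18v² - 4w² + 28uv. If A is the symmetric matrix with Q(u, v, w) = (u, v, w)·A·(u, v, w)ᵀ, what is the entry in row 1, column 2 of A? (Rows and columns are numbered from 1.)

14

The coefficient of u·v in Q is 28. For a symmetric A this equals A[1,2] + A[2,1] = 2·A[1,2].
So A[1,2] = 28/2 = 14.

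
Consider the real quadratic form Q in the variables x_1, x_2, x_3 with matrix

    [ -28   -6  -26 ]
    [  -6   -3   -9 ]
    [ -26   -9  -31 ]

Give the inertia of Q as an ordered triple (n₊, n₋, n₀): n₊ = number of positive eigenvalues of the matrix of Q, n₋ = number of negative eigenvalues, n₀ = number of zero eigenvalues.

(0, 2, 1)

Applying the same elementary operations to the rows and columns of A produces a congruent diagonal matrix with entries -28, -12/7, 0.
Counting signs: 2 negative, 1 zero.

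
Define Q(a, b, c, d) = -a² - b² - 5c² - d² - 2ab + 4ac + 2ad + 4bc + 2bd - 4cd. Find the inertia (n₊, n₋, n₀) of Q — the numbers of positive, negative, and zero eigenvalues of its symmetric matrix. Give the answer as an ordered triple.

Write A = [[-1, -1, 2, 1], [-1, -1, 2, 1], [2, 2, -5, -2], [1, 1, -2, -1]].
Row-reducing A symmetrically gives the diagonal entries -1, 0, -1, 0.
That gives 2 negative, 2 zero pivots.

(0, 2, 2)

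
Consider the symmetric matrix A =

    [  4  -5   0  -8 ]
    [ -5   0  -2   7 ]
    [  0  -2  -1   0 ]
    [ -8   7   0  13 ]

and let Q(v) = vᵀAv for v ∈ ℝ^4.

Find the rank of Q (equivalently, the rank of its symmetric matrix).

4

Congruent diagonalization of A (simultaneous row and column reduction) yields pivots 4, -25/4, -9/25, 1.
Counting signs: 2 positive, 2 negative.
The rank is the number of nonzero pivots: 4.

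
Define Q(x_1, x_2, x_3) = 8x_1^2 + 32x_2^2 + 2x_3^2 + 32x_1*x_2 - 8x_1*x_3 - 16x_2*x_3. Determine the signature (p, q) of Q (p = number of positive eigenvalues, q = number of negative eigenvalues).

(1, 0)

The associated matrix is A = [[8, 16, -4], [16, 32, -8], [-4, -8, 2]].
Symmetric row and column elimination reduces A to a congruent diagonal form with pivots 8, 0, 0.
That gives 1 positive, 2 zero pivots.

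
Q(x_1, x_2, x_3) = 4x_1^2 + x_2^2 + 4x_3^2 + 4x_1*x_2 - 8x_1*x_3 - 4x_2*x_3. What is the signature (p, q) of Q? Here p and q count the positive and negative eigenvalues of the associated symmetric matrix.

(1, 0)

The associated matrix is A = [[4, 2, -4], [2, 1, -2], [-4, -2, 4]].
Row-reducing A symmetrically gives the diagonal entries 4, 0, 0.
Counting signs: 1 positive, 2 zero.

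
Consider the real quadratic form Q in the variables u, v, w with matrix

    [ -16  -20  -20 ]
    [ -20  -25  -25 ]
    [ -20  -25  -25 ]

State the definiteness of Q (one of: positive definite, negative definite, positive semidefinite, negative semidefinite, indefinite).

Symmetric row and column elimination reduces A to a congruent diagonal form with pivots -16, 0, 0.
So there are 1 negative, 2 zero pivots.
Hence Q is negative semidefinite.

negative semidefinite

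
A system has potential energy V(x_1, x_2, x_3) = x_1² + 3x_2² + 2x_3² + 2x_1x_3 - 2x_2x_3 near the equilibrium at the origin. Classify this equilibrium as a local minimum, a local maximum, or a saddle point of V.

The Hessian at the origin is H = [[2, 0, 2], [0, 6, -2], [2, -2, 4]].
Congruent diagonalization of H (simultaneous row and column reduction) yields pivots 2, 6, 4/3.
So there are 3 positive pivots.
H is positive definite, so the origin is a strict local minimum.

local minimum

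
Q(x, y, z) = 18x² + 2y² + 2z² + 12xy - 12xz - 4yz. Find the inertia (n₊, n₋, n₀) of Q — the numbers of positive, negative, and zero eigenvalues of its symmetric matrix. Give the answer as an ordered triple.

The associated matrix is A = [[18, 6, -6], [6, 2, -2], [-6, -2, 2]].
Applying the same elementary operations to the rows and columns of A produces a congruent diagonal matrix with entries 18, 0, 0.
So there are 1 positive, 2 zero pivots.

(1, 0, 2)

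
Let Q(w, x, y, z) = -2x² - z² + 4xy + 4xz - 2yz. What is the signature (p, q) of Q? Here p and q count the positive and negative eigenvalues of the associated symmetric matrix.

Write A = [[0, 0, 0, 0], [0, -2, 2, 2], [0, 2, 0, -1], [0, 2, -1, -1]].
Applying the same elementary operations to the rows and columns of A produces a congruent diagonal matrix with entries 0, -2, 2, 1/2.
So there are 2 positive, 1 negative, 1 zero pivots.

(2, 1)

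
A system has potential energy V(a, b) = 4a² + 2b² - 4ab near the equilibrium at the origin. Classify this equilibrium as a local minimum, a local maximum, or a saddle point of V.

local minimum

The Hessian at the origin is H = [[8, -4], [-4, 4]].
det H = 8·4 − (-4)² = 16 > 0 and H[1,1] = 8 > 0, so H is positive definite.
Therefore the origin is a local minimum.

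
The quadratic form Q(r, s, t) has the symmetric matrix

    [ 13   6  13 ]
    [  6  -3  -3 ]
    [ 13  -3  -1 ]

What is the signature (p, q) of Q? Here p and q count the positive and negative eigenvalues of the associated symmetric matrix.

(2, 1)

Applying the same elementary operations to the rows and columns of A produces a congruent diagonal matrix with entries 13, -75/13, 1/25.
That gives 2 positive, 1 negative pivots.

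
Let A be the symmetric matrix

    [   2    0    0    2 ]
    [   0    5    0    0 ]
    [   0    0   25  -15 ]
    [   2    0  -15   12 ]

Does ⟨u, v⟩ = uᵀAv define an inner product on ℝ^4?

yes

Leading principal minors: Δ_1 = 2, Δ_2 = 10, Δ_3 = 250, Δ_4 = 250.
All leading principal minors are positive, so by Sylvester's criterion Q is positive definite.
⟨·,·⟩ is an inner product exactly when A is positive definite.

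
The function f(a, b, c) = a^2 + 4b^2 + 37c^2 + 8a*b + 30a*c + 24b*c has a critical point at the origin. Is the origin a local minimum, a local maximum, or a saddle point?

The Hessian at the origin is H = [[2, 8, 30], [8, 8, 24], [30, 24, 74]].
Row-reducing H symmetrically gives the diagonal entries 2, -24, 8.
Counting signs: 2 positive, 1 negative.
H is indefinite, so the origin is a saddle point.

saddle point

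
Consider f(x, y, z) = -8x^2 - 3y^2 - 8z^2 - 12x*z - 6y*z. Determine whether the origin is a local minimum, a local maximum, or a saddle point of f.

The Hessian at the origin is H = [[-16, 0, -12], [0, -6, -6], [-12, -6, -16]].
Congruent diagonalization of H (simultaneous row and column reduction) yields pivots -16, -6, -1.
So there are 3 negative pivots.
H is negative definite, so the origin is a strict local maximum.

local maximum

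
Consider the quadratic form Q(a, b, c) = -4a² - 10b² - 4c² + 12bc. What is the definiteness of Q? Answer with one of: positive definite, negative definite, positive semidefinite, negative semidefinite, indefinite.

negative definite

The symmetric matrix of Q is A = [[-4, 0, 0], [0, -10, 6], [0, 6, -4]].
Leading principal minors: Δ_1 = -4, Δ_2 = 40, Δ_3 = -16.
The signs alternate starting with Δ_1 < 0, so by Sylvester's criterion Q is negative definite.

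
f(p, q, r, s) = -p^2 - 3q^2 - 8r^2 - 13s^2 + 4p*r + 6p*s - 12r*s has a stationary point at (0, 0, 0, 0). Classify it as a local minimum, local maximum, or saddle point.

The Hessian at the origin is H = [[-2, 0, 4, 6], [0, -6, 0, 0], [4, 0, -16, -12], [6, 0, -12, -26]].
Congruent diagonalization of H (simultaneous row and column reduction) yields pivots -2, -6, -8, -8.
So there are 4 negative pivots.
H is negative definite, so the origin is a strict local maximum.

local maximum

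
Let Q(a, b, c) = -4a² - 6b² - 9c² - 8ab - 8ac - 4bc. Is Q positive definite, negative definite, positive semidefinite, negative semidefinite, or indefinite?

The symmetric matrix is A = [[-4, -4, -4], [-4, -6, -2], [-4, -2, -9]].
Symmetric row and column elimination reduces A to a congruent diagonal form with pivots -4, -2, -3.
Counting signs: 3 negative.
Hence Q is negative definite.

negative definite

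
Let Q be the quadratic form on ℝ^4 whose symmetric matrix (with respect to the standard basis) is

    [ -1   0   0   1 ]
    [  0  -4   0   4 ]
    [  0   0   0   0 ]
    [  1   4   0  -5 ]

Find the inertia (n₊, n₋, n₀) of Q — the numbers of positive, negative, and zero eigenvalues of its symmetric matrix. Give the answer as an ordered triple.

Symmetric row and column elimination reduces A to a congruent diagonal form with pivots -1, -4, 0, 0.
So there are 2 negative, 2 zero pivots.

(0, 2, 2)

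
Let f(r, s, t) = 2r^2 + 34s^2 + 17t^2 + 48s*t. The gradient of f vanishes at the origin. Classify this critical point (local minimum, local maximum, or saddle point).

The Hessian at the origin is H = [[4, 0, 0], [0, 68, 48], [0, 48, 34]].
Applying the same elementary operations to the rows and columns of H produces a congruent diagonal matrix with entries 4, 68, 2/17.
Counting signs: 3 positive.
H is positive definite, so the origin is a strict local minimum.

local minimum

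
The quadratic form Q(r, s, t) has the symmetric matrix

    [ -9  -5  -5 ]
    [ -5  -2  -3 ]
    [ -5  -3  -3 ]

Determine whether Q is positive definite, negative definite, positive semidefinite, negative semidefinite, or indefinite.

Applying the same elementary operations to the rows and columns of A produces a congruent diagonal matrix with entries -9, 7/9, -2/7.
So there are 1 positive, 2 negative pivots.
Hence Q is indefinite.

indefinite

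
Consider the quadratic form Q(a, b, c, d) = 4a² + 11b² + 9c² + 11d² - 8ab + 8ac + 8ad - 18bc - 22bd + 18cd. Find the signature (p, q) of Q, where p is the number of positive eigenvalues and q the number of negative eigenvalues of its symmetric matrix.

The associated matrix is A = [[4, -4, 4, 4], [-4, 11, -9, -11], [4, -9, 9, 9], [4, -11, 9, 11]].
Applying the same elementary operations to the rows and columns of A produces a congruent diagonal matrix with entries 4, 7, 10/7, 0.
That gives 3 positive, 1 zero pivots.

(3, 0)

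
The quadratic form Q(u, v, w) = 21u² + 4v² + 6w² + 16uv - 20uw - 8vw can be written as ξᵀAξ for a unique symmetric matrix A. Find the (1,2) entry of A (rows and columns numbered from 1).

8

The coefficient of u·v in Q is 16. For a symmetric A this equals A[1,2] + A[2,1] = 2·A[1,2].
So A[1,2] = 16/2 = 8.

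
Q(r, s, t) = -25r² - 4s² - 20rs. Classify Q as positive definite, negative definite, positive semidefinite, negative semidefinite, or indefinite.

negative semidefinite

Write A = [[-25, -10, 0], [-10, -4, 0], [0, 0, 0]].
Symmetric row and column elimination reduces A to a congruent diagonal form with pivots -25, 0, 0.
Counting signs: 1 negative, 2 zero.
Hence Q is negative semidefinite.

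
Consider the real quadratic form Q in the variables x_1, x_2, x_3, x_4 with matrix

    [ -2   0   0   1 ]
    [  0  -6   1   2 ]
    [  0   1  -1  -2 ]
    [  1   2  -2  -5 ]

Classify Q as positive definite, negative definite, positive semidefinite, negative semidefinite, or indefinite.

Congruent diagonalization of A (simultaneous row and column reduction) yields pivots -2, -6, -5/6, -1/2.
That gives 4 negative pivots.
Hence Q is negative definite.

negative definite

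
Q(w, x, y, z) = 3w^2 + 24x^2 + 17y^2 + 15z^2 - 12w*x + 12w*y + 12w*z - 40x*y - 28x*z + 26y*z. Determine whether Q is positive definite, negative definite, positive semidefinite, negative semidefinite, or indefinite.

indefinite

Write A = [[3, -6, 6, 6], [-6, 24, -20, -14], [6, -20, 17, 13], [6, -14, 13, 15]].
Congruent diagonalization of A (simultaneous row and column reduction) yields pivots 3, 12, -1/3, 3.
So there are 3 positive, 1 negative pivots.
Hence Q is indefinite.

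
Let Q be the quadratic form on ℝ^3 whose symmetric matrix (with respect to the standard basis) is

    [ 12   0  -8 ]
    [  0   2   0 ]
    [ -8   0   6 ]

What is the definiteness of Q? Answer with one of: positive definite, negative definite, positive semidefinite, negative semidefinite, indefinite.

positive definite

Row-reducing A symmetrically gives the diagonal entries 12, 2, 2/3.
Counting signs: 3 positive.
Hence Q is positive definite.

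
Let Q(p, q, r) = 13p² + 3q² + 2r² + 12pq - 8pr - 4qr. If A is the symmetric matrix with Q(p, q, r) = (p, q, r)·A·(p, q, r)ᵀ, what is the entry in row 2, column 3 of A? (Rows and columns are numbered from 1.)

The coefficient of q·r in Q is -4. For a symmetric A this equals A[2,3] + A[3,2] = 2·A[2,3].
So A[2,3] = -4/2 = -2.

-2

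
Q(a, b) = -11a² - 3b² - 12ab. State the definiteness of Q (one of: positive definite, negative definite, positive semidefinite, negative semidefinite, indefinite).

indefinite

The symmetric matrix of Q is [[-11, -6], [-6, -3]].
For the 2×2 matrix [[-11, -6], [-6, -3]]: det = -11·-3 − (-6)² = -3, trace = -14.
det < 0 so the eigenvalues have opposite signs; the form is indefinite.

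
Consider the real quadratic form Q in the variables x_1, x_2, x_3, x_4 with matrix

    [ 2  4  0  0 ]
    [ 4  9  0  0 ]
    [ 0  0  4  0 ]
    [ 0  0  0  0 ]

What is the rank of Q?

3

Row-reducing A symmetrically gives the diagonal entries 2, 1, 4, 0.
So there are 3 positive, 1 zero pivots.
The rank is the number of nonzero pivots: 3.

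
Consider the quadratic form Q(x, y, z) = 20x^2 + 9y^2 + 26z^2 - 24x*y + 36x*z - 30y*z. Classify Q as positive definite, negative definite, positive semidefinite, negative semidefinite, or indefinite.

positive semidefinite

The symmetric matrix is A = [[20, -12, 18], [-12, 9, -15], [18, -15, 26]].
Symmetric row and column elimination reduces A to a congruent diagonal form with pivots 20, 9/5, 0.
So there are 2 positive, 1 zero pivots.
Hence Q is positive semidefinite.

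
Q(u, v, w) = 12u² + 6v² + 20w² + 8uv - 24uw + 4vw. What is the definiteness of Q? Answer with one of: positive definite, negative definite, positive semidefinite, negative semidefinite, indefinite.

The symmetric matrix of Q is A = [[12, 4, -12], [4, 6, 2], [-12, 2, 20]].
Leading principal minors: Δ_1 = 12, Δ_2 = 56, Δ_3 = 16.
All leading principal minors are positive, so by Sylvester's criterion Q is positive definite.

positive definite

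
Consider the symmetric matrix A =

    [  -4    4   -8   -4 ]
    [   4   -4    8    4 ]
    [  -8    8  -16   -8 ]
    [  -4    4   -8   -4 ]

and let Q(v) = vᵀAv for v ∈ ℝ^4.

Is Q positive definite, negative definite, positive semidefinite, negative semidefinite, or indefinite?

negative semidefinite

Congruent diagonalization of A (simultaneous row and column reduction) yields pivots -4, 0, 0, 0.
So there are 1 negative, 3 zero pivots.
Hence Q is negative semidefinite.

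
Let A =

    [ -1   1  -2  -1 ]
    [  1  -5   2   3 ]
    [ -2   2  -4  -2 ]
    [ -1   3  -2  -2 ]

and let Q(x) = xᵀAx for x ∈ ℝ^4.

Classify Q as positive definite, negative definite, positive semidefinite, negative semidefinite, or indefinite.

Congruent diagonalization of A (simultaneous row and column reduction) yields pivots -1, -4, 0, 0.
So there are 2 negative, 2 zero pivots.
Hence Q is negative semidefinite.

negative semidefinite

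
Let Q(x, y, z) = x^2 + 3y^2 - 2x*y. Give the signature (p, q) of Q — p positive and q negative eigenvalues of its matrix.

The associated matrix is A = [[1, -1, 0], [-1, 3, 0], [0, 0, 0]].
Applying the same elementary operations to the rows and columns of A produces a congruent diagonal matrix with entries 1, 2, 0.
That gives 2 positive, 1 zero pivots.

(2, 0)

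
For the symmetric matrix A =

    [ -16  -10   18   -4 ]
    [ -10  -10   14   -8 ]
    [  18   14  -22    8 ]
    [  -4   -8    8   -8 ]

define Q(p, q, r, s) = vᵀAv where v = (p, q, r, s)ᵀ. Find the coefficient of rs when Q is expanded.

16

The coefficient of rs is A[3,4] + A[4,3] = 2·8 = 16.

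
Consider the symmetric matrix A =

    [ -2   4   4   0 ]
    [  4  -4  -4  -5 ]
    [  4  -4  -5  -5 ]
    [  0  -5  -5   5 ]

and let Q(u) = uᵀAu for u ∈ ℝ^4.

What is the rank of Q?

4

An LDLᵀ factorisation of A has diagonal entries -2, 4, -1, -5/4.
Counting signs: 1 positive, 3 negative.
The rank is the number of nonzero pivots: 4.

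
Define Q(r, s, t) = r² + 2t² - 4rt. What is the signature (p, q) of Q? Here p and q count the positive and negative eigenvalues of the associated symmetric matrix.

Write A = [[1, 0, -2], [0, 0, 0], [-2, 0, 2]].
Congruent diagonalization of A (simultaneous row and column reduction) yields pivots 1, 0, -2.
Counting signs: 1 positive, 1 negative, 1 zero.

(1, 1)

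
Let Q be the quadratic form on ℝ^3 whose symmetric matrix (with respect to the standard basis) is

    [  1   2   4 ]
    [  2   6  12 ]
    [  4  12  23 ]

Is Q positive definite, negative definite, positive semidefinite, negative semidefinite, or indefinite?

indefinite

Congruent diagonalization of A (simultaneous row and column reduction) yields pivots 1, 2, -1.
Counting signs: 2 positive, 1 negative.
Hence Q is indefinite.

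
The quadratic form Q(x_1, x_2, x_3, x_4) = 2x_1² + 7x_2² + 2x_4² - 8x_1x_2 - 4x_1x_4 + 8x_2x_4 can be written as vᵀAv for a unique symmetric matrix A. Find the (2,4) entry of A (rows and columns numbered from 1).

4

The coefficient of x_2·x_4 in Q is 8. For a symmetric A this equals A[2,4] + A[4,2] = 2·A[2,4].
So A[2,4] = 8/2 = 4.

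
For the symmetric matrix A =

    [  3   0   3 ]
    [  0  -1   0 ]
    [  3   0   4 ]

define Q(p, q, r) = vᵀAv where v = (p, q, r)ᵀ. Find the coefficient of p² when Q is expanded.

3

The coefficient of p² is the diagonal entry A[1,1] = 3.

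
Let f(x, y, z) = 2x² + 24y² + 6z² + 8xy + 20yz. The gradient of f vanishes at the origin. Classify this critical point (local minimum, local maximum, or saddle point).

The Hessian at the origin is H = [[4, 8, 0], [8, 48, 20], [0, 20, 12]].
An LDLᵀ factorisation of H has diagonal entries 4, 32, -1/2.
That gives 2 positive, 1 negative pivots.
H is indefinite, so the origin is a saddle point.

saddle point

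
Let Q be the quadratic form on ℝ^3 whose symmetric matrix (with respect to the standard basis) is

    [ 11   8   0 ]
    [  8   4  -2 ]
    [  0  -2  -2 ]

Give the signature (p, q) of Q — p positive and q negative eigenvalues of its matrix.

Congruent diagonalization of A (simultaneous row and column reduction) yields pivots 11, -20/11, 1/5.
So there are 2 positive, 1 negative pivots.

(2, 1)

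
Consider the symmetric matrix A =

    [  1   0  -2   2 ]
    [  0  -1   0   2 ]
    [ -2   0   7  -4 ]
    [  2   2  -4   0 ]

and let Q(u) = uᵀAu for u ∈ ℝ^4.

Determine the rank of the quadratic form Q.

Row-reducing A symmetrically gives the diagonal entries 1, -1, 3, 0.
That gives 2 positive, 1 negative, 1 zero pivots.
The rank is the number of nonzero pivots: 3.

3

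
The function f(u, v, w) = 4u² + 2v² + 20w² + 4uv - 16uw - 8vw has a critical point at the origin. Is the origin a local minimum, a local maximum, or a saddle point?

local minimum

The Hessian at the origin is H = [[8, 4, -16], [4, 4, -8], [-16, -8, 40]].
An LDLᵀ factorisation of H has diagonal entries 8, 2, 8.
So there are 3 positive pivots.
H is positive definite, so the origin is a strict local minimum.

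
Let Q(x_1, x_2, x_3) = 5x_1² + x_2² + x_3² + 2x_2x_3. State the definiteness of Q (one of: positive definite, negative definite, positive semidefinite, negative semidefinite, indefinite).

positive semidefinite

The associated matrix is A = [[5, 0, 0], [0, 1, 1], [0, 1, 1]].
Congruent diagonalization of A (simultaneous row and column reduction) yields pivots 5, 1, 0.
That gives 2 positive, 1 zero pivots.
Hence Q is positive semidefinite.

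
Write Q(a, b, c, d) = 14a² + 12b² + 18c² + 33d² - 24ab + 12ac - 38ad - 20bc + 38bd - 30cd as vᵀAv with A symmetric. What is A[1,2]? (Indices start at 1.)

The coefficient of a·b in Q is -24. For a symmetric A this equals A[1,2] + A[2,1] = 2·A[1,2].
So A[1,2] = -24/2 = -12.

-12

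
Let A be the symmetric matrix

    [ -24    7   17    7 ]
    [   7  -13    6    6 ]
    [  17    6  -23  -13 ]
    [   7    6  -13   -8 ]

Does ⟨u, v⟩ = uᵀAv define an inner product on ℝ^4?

Congruent diagonalization of A (simultaneous row and column reduction) yields pivots -24, -263/24, 0, -15/263.
Counting signs: 3 negative, 1 zero.
Hence Q is negative semidefinite.
⟨·,·⟩ is an inner product exactly when A is positive definite.

no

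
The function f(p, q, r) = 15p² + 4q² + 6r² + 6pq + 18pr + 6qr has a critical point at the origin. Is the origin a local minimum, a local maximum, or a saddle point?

The Hessian at the origin is H = [[30, 6, 18], [6, 8, 6], [18, 6, 12]].
An LDLᵀ factorisation of H has diagonal entries 30, 34/5, 6/17.
That gives 3 positive pivots.
H is positive definite, so the origin is a strict local minimum.

local minimum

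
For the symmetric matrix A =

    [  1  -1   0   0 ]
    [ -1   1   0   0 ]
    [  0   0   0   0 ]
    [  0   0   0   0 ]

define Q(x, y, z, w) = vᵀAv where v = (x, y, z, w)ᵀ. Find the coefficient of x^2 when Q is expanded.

1

The coefficient of x^2 is the diagonal entry A[1,1] = 1.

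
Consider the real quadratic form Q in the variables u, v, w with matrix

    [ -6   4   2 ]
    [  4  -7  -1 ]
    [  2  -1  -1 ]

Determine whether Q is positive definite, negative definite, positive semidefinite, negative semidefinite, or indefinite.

Leading principal minors: Δ_1 = -6, Δ_2 = 26, Δ_3 = -8.
The signs alternate starting with Δ_1 < 0, so by Sylvester's criterion Q is negative definite.

negative definite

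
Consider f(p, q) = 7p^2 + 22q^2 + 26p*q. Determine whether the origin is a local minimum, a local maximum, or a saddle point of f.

The Hessian at the origin is H = [[14, 26], [26, 44]].
det H = 14·44 − (26)² = -60 < 0, so H is indefinite.
Therefore the origin is a saddle point.

saddle point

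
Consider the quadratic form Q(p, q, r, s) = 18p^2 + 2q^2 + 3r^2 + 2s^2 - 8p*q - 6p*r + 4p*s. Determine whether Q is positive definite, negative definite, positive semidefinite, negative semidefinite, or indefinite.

positive definite

The associated matrix is A = [[18, -4, -3, 2], [-4, 2, 0, 0], [-3, 0, 3, 0], [2, 0, 0, 2]].
Applying the same elementary operations to the rows and columns of A produces a congruent diagonal matrix with entries 18, 10/9, 21/10, 10/7.
So there are 4 positive pivots.
Hence Q is positive definite.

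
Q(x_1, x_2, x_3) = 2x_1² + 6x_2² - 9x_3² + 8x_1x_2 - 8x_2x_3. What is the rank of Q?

The associated matrix is A = [[2, 4, 0], [4, 6, -4], [0, -4, -9]].
Congruent diagonalization of A (simultaneous row and column reduction) yields pivots 2, -2, -1.
That gives 1 positive, 2 negative pivots.
The rank is the number of nonzero pivots: 3.

3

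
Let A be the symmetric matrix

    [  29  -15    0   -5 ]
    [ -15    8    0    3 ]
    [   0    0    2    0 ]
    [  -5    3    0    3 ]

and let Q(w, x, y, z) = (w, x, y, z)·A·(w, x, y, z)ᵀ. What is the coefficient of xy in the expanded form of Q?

The coefficient of xy is A[2,3] + A[3,2] = 2·0 = 0.

0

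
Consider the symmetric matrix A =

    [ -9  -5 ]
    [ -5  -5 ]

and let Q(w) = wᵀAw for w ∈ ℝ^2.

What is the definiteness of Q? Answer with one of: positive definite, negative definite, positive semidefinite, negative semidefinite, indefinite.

For the 2×2 matrix [[-9, -5], [-5, -5]]: det = -9·-5 − (-5)² = 20, trace = -14.
det > 0 so both eigenvalues share the sign of the trace; trace = -14 < 0 ⇒ both negative.

negative definite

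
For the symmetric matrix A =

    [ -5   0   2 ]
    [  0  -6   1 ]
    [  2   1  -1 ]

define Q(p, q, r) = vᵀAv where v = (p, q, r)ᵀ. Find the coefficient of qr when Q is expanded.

The coefficient of qr is A[2,3] + A[3,2] = 2·1 = 2.

2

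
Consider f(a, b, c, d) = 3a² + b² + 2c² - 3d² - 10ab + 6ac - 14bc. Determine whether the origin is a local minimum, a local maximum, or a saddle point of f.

The Hessian at the origin is H = [[6, -10, 6, 0], [-10, 2, -14, 0], [6, -14, 4, 0], [0, 0, 0, -6]].
Applying the same elementary operations to the rows and columns of H produces a congruent diagonal matrix with entries 6, -44/3, -10/11, -6.
So there are 1 positive, 3 negative pivots.
H is indefinite, so the origin is a saddle point.

saddle point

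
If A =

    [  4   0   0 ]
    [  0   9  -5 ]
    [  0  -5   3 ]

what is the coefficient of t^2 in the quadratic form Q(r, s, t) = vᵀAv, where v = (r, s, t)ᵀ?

3

The coefficient of t^2 is the diagonal entry A[3,3] = 3.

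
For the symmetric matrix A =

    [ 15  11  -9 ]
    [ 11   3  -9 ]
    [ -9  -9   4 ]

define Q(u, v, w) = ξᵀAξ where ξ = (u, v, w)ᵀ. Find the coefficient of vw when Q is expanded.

-18

The coefficient of vw is A[2,3] + A[3,2] = 2·(-9) = -18.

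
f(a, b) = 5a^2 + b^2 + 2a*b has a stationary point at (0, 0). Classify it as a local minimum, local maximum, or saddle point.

local minimum

The Hessian at the origin is H = [[10, 2], [2, 2]].
det H = 10·2 − (2)² = 16 > 0 and H[1,1] = 10 > 0, so H is positive definite.
Therefore the origin is a local minimum.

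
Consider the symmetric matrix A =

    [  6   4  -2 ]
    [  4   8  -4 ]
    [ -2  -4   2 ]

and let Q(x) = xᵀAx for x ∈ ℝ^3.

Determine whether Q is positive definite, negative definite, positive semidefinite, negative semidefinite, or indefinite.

positive semidefinite

Row-reducing A symmetrically gives the diagonal entries 6, 16/3, 0.
Counting signs: 2 positive, 1 zero.
Hence Q is positive semidefinite.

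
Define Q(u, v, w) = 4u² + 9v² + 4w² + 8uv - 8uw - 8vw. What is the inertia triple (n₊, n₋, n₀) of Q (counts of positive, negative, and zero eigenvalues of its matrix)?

(2, 0, 1)

Write A = [[4, 4, -4], [4, 9, -4], [-4, -4, 4]].
Symmetric row and column elimination reduces A to a congruent diagonal form with pivots 4, 5, 0.
Counting signs: 2 positive, 1 zero.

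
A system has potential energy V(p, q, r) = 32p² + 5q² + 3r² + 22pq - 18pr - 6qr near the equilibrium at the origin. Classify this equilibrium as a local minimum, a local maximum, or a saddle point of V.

The Hessian at the origin is H = [[64, 22, -18], [22, 10, -6], [-18, -6, 6]].
Row-reducing H symmetrically gives the diagonal entries 64, 39/16, 12/13.
That gives 3 positive pivots.
H is positive definite, so the origin is a strict local minimum.

local minimum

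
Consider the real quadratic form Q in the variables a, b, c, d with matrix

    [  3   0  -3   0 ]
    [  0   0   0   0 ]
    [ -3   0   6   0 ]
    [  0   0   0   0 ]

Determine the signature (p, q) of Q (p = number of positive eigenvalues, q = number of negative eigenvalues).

(2, 0)

Row-reducing A symmetrically gives the diagonal entries 3, 0, 3, 0.
So there are 2 positive, 2 zero pivots.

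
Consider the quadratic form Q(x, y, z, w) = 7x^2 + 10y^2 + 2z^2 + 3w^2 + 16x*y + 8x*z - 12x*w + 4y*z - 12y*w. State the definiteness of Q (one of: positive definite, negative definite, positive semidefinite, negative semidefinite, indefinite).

indefinite

The associated matrix is A = [[7, 8, 4, -6], [8, 10, 2, -6], [4, 2, 2, 0], [-6, -6, 0, 3]].
Row-reducing A symmetrically gives the diagonal entries 7, 6/7, -8, 3/2.
Counting signs: 3 positive, 1 negative.
Hence Q is indefinite.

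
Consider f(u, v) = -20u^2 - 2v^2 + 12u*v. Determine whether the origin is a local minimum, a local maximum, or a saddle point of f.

local maximum

The Hessian at the origin is H = [[-40, 12], [12, -4]].
det H = -40·-4 − (12)² = 16 > 0 and H[1,1] = -40 < 0, so H is negative definite.
Therefore the origin is a local maximum.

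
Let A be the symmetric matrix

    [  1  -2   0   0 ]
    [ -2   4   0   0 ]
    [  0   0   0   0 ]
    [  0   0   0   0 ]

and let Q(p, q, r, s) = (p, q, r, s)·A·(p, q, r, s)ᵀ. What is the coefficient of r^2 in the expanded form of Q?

0

The coefficient of r^2 is the diagonal entry A[3,3] = 0.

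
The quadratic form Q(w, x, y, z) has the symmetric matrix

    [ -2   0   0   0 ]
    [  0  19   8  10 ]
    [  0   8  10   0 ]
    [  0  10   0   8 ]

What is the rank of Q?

Row-reducing A symmetrically gives the diagonal entries -2, 19, 126/19, 4/63.
That gives 3 positive, 1 negative pivots.
The rank is the number of nonzero pivots: 4.

4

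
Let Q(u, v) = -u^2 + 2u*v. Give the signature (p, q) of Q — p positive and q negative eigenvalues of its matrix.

(1, 1)

The associated matrix is A = [[-1, 1], [1, 0]].
Row-reducing A symmetrically gives the diagonal entries -1, 1.
Counting signs: 1 positive, 1 negative.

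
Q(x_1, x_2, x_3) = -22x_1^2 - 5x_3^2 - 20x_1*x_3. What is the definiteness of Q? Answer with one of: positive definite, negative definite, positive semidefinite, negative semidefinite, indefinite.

The symmetric matrix is A = [[-22, 0, -10], [0, 0, 0], [-10, 0, -5]].
Row-reducing A symmetrically gives the diagonal entries -22, 0, -5/11.
So there are 2 negative, 1 zero pivots.
Hence Q is negative semidefinite.

negative semidefinite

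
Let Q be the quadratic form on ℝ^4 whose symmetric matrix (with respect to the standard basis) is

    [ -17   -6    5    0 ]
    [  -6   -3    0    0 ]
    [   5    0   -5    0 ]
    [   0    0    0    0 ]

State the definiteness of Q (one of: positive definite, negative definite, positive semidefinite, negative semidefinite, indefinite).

negative semidefinite

Congruent diagonalization of A (simultaneous row and column reduction) yields pivots -17, -15/17, 0, 0.
So there are 2 negative, 2 zero pivots.
Hence Q is negative semidefinite.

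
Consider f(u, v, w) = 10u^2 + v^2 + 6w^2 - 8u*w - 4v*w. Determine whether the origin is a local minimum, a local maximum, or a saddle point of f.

local minimum

The Hessian at the origin is H = [[20, 0, -8], [0, 2, -4], [-8, -4, 12]].
Row-reducing H symmetrically gives the diagonal entries 20, 2, 4/5.
Counting signs: 3 positive.
H is positive definite, so the origin is a strict local minimum.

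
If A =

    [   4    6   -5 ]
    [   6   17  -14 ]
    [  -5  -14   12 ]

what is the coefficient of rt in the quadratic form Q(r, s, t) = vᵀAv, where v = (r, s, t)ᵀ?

-10

The coefficient of rt is A[1,3] + A[3,1] = 2·(-5) = -10.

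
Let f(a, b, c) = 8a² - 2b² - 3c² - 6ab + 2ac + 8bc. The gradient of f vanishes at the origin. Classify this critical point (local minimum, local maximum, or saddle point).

The Hessian at the origin is H = [[16, -6, 2], [-6, -4, 8], [2, 8, -6]].
Applying the same elementary operations to the rows and columns of H produces a congruent diagonal matrix with entries 16, -25/4, 6.
So there are 2 positive, 1 negative pivots.
H is indefinite, so the origin is a saddle point.

saddle point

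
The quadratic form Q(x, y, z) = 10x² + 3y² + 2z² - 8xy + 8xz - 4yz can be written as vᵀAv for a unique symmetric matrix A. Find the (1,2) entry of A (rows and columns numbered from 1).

The coefficient of x·y in Q is -8. For a symmetric A this equals A[1,2] + A[2,1] = 2·A[1,2].
So A[1,2] = -8/2 = -4.

-4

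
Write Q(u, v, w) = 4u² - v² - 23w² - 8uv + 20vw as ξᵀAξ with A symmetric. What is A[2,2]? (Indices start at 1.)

The coefficient of v² in Q is -1, and that is exactly A[2,2].

-1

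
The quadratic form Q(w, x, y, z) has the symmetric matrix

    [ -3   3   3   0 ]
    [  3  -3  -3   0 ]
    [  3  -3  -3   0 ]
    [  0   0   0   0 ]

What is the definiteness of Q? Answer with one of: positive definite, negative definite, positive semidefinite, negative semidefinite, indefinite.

Applying the same elementary operations to the rows and columns of A produces a congruent diagonal matrix with entries -3, 0, 0, 0.
That gives 1 negative, 3 zero pivots.
Hence Q is negative semidefinite.

negative semidefinite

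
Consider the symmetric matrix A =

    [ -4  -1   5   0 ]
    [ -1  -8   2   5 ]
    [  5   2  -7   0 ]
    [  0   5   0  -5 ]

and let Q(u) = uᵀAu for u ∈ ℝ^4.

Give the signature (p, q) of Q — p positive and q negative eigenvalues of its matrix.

(0, 4)

Congruent diagonalization of A (simultaneous row and column reduction) yields pivots -4, -31/4, -21/31, -10/7.
So there are 4 negative pivots.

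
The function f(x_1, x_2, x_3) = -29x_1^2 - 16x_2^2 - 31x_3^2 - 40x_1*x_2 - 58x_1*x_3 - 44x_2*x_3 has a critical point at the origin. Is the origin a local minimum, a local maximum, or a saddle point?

The Hessian at the origin is H = [[-58, -40, -58], [-40, -32, -44], [-58, -44, -62]].
Symmetric row and column elimination reduces H to a congruent diagonal form with pivots -58, -128/29, -3/8.
Counting signs: 3 negative.
H is negative definite, so the origin is a strict local maximum.

local maximum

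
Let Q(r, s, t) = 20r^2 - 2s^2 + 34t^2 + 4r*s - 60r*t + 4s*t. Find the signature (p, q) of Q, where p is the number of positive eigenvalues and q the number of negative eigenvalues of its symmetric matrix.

(2, 1)

The symmetric matrix is A = [[20, 2, -30], [2, -2, 2], [-30, 2, 34]].
An LDLᵀ factorisation of A has diagonal entries 20, -11/5, 4/11.
Counting signs: 2 positive, 1 negative.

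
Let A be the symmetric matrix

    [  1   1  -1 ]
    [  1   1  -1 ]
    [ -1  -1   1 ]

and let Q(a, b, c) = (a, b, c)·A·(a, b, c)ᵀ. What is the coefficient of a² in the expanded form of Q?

1

The coefficient of a² is the diagonal entry A[1,1] = 1.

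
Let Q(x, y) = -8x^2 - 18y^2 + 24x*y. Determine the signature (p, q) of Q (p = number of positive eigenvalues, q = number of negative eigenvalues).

The associated matrix is A = [[-8, 12], [12, -18]].
Symmetric row and column elimination reduces A to a congruent diagonal form with pivots -8, 0.
Counting signs: 1 negative, 1 zero.

(0, 1)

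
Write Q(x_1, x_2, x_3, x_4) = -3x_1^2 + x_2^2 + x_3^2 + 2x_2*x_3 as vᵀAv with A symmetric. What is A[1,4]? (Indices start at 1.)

The coefficient of x_1·x_4 in Q is 0. For a symmetric A this equals A[1,4] + A[4,1] = 2·A[1,4].
So A[1,4] = 0/2 = 0.

0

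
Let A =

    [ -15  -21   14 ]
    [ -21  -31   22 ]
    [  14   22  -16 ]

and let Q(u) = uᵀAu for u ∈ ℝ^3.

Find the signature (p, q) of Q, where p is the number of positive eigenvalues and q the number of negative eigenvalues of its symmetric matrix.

(1, 2)

Congruent diagonalization of A (simultaneous row and column reduction) yields pivots -15, -8/5, 2/3.
Counting signs: 1 positive, 2 negative.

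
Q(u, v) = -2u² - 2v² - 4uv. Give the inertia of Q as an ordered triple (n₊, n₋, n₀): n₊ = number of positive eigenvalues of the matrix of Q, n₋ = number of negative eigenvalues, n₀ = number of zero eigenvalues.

Write A = [[-2, -2], [-2, -2]].
Congruent diagonalization of A (simultaneous row and column reduction) yields pivots -2, 0.
That gives 1 negative, 1 zero pivots.

(0, 1, 1)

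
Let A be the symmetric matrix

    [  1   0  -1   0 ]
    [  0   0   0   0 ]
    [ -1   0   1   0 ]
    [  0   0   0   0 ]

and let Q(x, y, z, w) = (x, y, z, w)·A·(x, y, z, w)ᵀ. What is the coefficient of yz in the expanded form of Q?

The coefficient of yz is A[2,3] + A[3,2] = 2·0 = 0.

0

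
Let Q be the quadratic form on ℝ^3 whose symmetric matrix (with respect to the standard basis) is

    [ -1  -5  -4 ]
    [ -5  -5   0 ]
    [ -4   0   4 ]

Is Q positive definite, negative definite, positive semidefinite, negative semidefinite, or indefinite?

indefinite

Congruent diagonalization of A (simultaneous row and column reduction) yields pivots -1, 20, 0.
That gives 1 positive, 1 negative, 1 zero pivots.
Hence Q is indefinite.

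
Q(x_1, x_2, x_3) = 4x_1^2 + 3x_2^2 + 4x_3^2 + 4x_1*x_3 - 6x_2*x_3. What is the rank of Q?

The associated matrix is A = [[4, 0, 2], [0, 3, -3], [2, -3, 4]].
Row-reducing A symmetrically gives the diagonal entries 4, 3, 0.
That gives 2 positive, 1 zero pivots.
The rank is the number of nonzero pivots: 2.

2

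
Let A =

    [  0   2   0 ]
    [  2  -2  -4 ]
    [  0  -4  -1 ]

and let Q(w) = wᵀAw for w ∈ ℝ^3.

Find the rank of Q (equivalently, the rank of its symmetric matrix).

3

Row reduction of A gives 3 nonzero rows, so rank A = 3.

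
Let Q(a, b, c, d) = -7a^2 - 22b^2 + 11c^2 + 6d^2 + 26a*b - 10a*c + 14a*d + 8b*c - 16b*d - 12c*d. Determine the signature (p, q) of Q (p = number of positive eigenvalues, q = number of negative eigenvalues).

(3, 1)

Write A = [[-7, 13, -5, 7], [13, -22, 4, -8], [-5, 4, 11, -6], [7, -8, -6, 6]].
Congruent diagonalization of A (simultaneous row and column reduction) yields pivots -7, 15/7, 23/15, 4/23.
Counting signs: 3 positive, 1 negative.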